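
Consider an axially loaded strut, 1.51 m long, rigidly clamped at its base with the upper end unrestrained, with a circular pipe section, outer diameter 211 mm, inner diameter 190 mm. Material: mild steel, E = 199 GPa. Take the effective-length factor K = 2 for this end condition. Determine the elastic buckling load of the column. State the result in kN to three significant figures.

P_cr ≈ 7180 kN

d_o = 211 mm, d_i = 190 mm
I = π(d_o⁴ − d_i⁴)/64 = π(211⁴ − 190.0⁴)/64 = 3.333×10^7 mm⁴
I = 3.333×10^7 mm⁴ = 3.333×10^-5 m⁴
Effective length L_e = K·L = 2 × 1.51 = 3.020 m
P_cr = π²EI / L_e² = π² × 199×10⁹ × 3.333×10^-5 / 3.020² = 7.177×10^6 N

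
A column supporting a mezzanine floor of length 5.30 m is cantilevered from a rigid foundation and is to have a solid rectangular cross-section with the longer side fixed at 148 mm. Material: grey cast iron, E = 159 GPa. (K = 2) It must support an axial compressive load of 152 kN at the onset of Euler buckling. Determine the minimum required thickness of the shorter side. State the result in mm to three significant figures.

L_e = K·L = 2 × 5.30 = 10.60 m
Required I = P_cr·L_e²/(π²E) = 1.520×10^5 × 10.60² / (π² × 1.59×10^11) = 1.088×10^-5 m⁴
I_req = 1.088×10^7 mm⁴
Rectangle, weak axis: I_min = h·b³/12 with h = 148 mm fixed  ⇒  b = (12I/h)^(1/3) = 95.9 mm

b ≈ 95.9 mm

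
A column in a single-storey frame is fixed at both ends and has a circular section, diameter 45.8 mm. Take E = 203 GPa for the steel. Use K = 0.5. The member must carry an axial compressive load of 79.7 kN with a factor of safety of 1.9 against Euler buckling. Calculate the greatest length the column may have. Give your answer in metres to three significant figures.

I = πd⁴/64 = π×45.8⁴/64 = 2.160×10^5 mm⁴
I = 2.160×10^-7 m⁴
Required critical load P_cr = n·P = 1.9 × 79.7 = 151.4 kN = 1.514×10^5 N
From P_cr = π²EI/(K·L)²:  L = (1/K)·√(π²EI/P_cr) = (1/0.5)·√(π²×2.03×10^11×2.160×10^-7/1.514×10^5)
L = 3.38 m

L_max ≈ 3.38 m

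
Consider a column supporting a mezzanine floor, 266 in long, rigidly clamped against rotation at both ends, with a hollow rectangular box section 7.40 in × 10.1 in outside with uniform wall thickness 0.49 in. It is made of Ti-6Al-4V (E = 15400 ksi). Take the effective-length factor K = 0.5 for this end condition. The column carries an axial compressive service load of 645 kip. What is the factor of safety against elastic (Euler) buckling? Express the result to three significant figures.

n ≈ 1.86

Inner dimensions: h_i = 10.1 − 2×0.49 = 9.120 in, b_i = 7.40 − 2×0.49 = 6.420 in
Weak-axis I_min = (h_o·b_o³ − h_i·b_i³)/12 with b_o = 7.40, b_i = 6.420 in (shorter outer/inner sides).
I_min = (10.1×7.40³ − 9.120×6.420³)/12 = 140.0 in⁴
Effective length L_e = K·L = 0.5 × 266 = 133.0 in
P_cr = π²EI / L_e² = π² × 15400×10³ × 140.0 / 133.0² = 1.203×10^6 lb
Factor of safety n = P_cr / P = 1202.6 / 645 = 1.86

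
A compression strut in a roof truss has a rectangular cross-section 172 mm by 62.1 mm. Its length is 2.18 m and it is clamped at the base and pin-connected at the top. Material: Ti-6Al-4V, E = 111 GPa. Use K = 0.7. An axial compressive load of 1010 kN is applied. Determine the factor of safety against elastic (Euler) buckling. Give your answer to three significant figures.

Buckling occurs about the weak axis: I_min = h·b³/12 with b = 62.1 mm (the shorter side).
I_min = 172×62.1³/12 = 3.433×10^6 mm⁴
I = 3.433×10^6 mm⁴ = 3.433×10^-6 m⁴
Effective length L_e = K·L = 0.7 × 2.18 = 1.526 m
P_cr = π²EI / L_e² = π² × 111×10⁹ × 3.433×10^-6 / 1.526² = 1.615×10^6 N
Factor of safety n = P_cr / P = 1614.9 / 1010 = 1.60

n ≈ 1.60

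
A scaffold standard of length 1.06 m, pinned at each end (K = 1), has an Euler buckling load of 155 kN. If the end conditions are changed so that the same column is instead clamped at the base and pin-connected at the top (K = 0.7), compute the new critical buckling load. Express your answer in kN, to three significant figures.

P_cr ∝ 1/K², so P_cr,new = P_cr,old × (K_old/K_new)² = 155 × (1/0.7)²
= 155 × 2.041 = 316 kN

P_cr ≈ 316 kN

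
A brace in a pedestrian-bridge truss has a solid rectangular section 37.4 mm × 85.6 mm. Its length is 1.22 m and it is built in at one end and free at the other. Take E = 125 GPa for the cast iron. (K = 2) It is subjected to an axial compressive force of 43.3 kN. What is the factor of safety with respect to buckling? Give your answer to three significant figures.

Buckling occurs about the weak axis: I_min = h·b³/12 with b = 37.4 mm (the shorter side).
I_min = 85.6×37.4³/12 = 3.732×10^5 mm⁴
I = 3.732×10^5 mm⁴ = 3.732×10^-7 m⁴
Effective length L_e = K·L = 2 × 1.22 = 2.440 m
P_cr = π²EI / L_e² = π² × 125×10⁹ × 3.732×10^-7 / 2.440² = 7.733×10^4 N
Factor of safety n = P_cr / P = 77.328 / 43.3 = 1.79

n ≈ 1.79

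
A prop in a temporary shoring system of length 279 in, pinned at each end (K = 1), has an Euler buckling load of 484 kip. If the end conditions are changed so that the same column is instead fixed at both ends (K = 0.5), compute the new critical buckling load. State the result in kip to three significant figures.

P_cr ≈ 1940 kip

P_cr ∝ 1/K², so P_cr,new = P_cr,old × (K_old/K_new)² = 484 × (1/0.5)²
= 484 × 4.000 = 1940 kip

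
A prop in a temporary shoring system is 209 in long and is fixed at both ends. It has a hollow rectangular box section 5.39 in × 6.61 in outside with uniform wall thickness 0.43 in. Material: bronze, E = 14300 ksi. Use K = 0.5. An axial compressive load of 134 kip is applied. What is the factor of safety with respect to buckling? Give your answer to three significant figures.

Inner dimensions: h_i = 6.61 − 2×0.43 = 5.750 in, b_i = 5.39 − 2×0.43 = 4.530 in
Weak-axis I_min = (h_o·b_o³ − h_i·b_i³)/12 with b_o = 5.39, b_i = 4.530 in (shorter outer/inner sides).
I_min = (6.61×5.39³ − 5.750×4.530³)/12 = 41.71 in⁴
Effective length L_e = K·L = 0.5 × 209 = 104.5 in
P_cr = π²EI / L_e² = π² × 14300×10³ × 41.71 / 104.5² = 5.391×10^5 lb
Factor of safety n = P_cr / P = 539.10 / 134 = 4.02

n ≈ 4.02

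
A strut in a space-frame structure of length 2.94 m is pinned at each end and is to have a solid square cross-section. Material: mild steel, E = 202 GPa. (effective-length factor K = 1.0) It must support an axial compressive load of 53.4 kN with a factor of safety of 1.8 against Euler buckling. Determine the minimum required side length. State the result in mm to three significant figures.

Required P_cr = n·P = 1.8 × 53.4 = 96.12 kN
L_e = K·L = 1 × 2.94 = 2.940 m
Required I = P_cr·L_e²/(π²E) = 9.612×10^4 × 2.940² / (π² × 2.02×10^11) = 4.167×10^-7 m⁴
I_req = 4.167×10^5 mm⁴
Solid square: I = a⁴/12  ⇒  a = (12I)^(1/4) = (12×4.167×10^5)^(1/4) = 47.3 mm

a ≈ 47.3 mm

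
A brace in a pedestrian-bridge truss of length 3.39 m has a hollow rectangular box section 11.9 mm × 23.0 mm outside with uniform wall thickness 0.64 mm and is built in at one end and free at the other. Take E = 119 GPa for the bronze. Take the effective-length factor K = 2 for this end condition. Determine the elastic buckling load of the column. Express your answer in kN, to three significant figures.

P_cr ≈ 0.0271 kN

Inner dimensions: h_i = 23.0 − 2×0.64 = 21.72 mm, b_i = 11.9 − 2×0.64 = 10.62 mm
Weak-axis I_min = (h_o·b_o³ − h_i·b_i³)/12 with b_o = 11.9, b_i = 10.62 mm (shorter outer/inner sides).
I_min = (23.0×11.9³ − 21.72×10.62³)/12 = 1.062×10^3 mm⁴
I = 1.062×10^3 mm⁴ = 1.062×10^-9 m⁴
Effective length L_e = K·L = 2 × 3.39 = 6.780 m
P_cr = π²EI / L_e² = π² × 119×10⁹ × 1.062×10^-9 / 6.780² = 27.13 N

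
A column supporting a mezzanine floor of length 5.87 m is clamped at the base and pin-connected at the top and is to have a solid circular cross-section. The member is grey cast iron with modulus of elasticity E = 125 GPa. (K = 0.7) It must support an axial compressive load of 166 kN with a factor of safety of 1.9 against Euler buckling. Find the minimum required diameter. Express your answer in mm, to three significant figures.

Required P_cr = n·P = 1.9 × 166 = 315.4 kN
L_e = K·L = 0.7 × 5.87 = 4.109 m
Required I = P_cr·L_e²/(π²E) = 3.154×10^5 × 4.109² / (π² × 1.25×10^11) = 4.316×10^-6 m⁴
I_req = 4.316×10^6 mm⁴
Solid circle: I = πd⁴/64  ⇒  d = (64I/π)^(1/4) = (64×4.316×10^6/π)^(1/4) = 96.8 mm

d ≈ 96.8 mm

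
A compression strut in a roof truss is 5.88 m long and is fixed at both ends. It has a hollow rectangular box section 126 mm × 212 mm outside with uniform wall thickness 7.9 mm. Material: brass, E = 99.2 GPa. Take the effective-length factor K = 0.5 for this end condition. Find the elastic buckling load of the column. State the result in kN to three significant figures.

Inner dimensions: h_i = 212 − 2×7.9 = 196.2 mm, b_i = 126 − 2×7.9 = 110.2 mm
Weak-axis I_min = (h_o·b_o³ − h_i·b_i³)/12 with b_o = 126, b_i = 110.2 mm (shorter outer/inner sides).
I_min = (212×126³ − 196.2×110.2³)/12 = 1.346×10^7 mm⁴
I = 1.346×10^7 mm⁴ = 1.346×10^-5 m⁴
Effective length L_e = K·L = 0.5 × 5.88 = 2.940 m
P_cr = π²EI / L_e² = π² × 99.2×10⁹ × 1.346×10^-5 / 2.940² = 1.525×10^6 N

P_cr ≈ 1520 kN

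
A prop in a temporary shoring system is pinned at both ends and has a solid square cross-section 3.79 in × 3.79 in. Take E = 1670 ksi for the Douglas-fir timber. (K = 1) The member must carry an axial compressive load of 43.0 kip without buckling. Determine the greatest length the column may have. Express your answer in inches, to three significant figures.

L_max ≈ 81.2 in

I = a⁴/12 = 3.79⁴/12 = 17.19 in⁴
At the buckling limit P_cr = P = 4.300×10^4 lb
From P_cr = π²EI/(K·L)²:  L = (1/K)·√(π²EI/P_cr) = (1/1)·√(π²×1.67×10^6×17.19/4.300×10^4)
L = 81.2 in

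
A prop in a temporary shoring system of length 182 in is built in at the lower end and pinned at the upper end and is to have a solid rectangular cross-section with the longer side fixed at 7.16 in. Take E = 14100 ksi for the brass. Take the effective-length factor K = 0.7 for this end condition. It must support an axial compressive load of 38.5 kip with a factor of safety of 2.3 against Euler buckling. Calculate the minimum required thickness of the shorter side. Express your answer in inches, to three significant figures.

b ≈ 2.59 in

Required P_cr = n·P = 2.3 × 38.5 = 88.55 kip
L_e = K·L = 0.7 × 182 = 127.4 in
Required I = P_cr·L_e²/(π²E) = 8.855×10^4 × 127.4² / (π² × 1.41×10^7) = 10.33 in⁴
Rectangle, weak axis: I_min = h·b³/12 with h = 7.16 in fixed  ⇒  b = (12I/h)^(1/3) = 2.59 in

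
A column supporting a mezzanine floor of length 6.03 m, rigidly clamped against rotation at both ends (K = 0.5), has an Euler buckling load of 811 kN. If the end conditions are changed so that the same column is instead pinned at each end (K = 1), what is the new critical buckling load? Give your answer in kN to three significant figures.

P_cr ∝ 1/K², so P_cr,new = P_cr,old × (K_old/K_new)² = 811 × (0.5/1)²
= 811 × 0.2500 = 203 kN

P_cr ≈ 203 kN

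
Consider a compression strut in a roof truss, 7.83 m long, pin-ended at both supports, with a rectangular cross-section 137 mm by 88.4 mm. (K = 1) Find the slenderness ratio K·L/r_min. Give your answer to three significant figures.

For a rectangle r_min = b/√12 = 88.4/√12 = 25.52 mm
L_e = K·L = 1 × 7.83 m = 7.830 m = 7830.0 mm
λ = L_e / r_min = 7830.0 / 25.52 = 307

λ ≈ 307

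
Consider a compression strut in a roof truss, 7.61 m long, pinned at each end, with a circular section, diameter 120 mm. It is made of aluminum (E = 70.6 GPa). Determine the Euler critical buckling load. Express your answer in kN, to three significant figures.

P_cr ≈ 122 kN

I = πd⁴/64 = π×120⁴/64 = 1.018×10^7 mm⁴
I = 1.018×10^7 mm⁴ = 1.018×10^-5 m⁴
Effective length L_e = K·L = 1 × 7.61 = 7.610 m
P_cr = π²EI / L_e² = π² × 70.6×10⁹ × 1.018×10^-5 / 7.610² = 1.225×10^5 N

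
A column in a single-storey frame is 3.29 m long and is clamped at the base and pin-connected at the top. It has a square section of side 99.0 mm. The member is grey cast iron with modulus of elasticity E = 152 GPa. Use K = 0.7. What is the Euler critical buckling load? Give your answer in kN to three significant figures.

P_cr ≈ 2260 kN

I = a⁴/12 = 99.0⁴/12 = 8.005×10^6 mm⁴
I = 8.005×10^6 mm⁴ = 8.005×10^-6 m⁴
Effective length L_e = K·L = 0.7 × 3.29 = 2.303 m
P_cr = π²EI / L_e² = π² × 152×10⁹ × 8.005×10^-6 / 2.303² = 2.264×10^6 N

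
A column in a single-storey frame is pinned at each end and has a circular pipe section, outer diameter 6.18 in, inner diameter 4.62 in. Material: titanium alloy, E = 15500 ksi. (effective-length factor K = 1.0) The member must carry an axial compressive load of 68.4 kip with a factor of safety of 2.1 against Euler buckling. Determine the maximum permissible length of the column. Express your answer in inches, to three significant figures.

d_o = 6.18 in, d_i = 4.62 in
I = π(d_o⁴ − d_i⁴)/64 = π(6.18⁴ − 4.620⁴)/64 = 49.24 in⁴
Required critical load P_cr = n·P = 2.1 × 68.4 = 143.6 kip = 1.436×10^5 lb
From P_cr = π²EI/(K·L)²:  L = (1/K)·√(π²EI/P_cr) = (1/1)·√(π²×1.55×10^7×49.24/1.436×10^5)
L = 229 in

L_max ≈ 229 in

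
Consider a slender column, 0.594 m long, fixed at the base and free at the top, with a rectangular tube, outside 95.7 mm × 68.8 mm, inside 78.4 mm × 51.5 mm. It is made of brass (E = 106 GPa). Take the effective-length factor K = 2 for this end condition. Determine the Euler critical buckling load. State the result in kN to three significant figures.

Weak-axis I_min = (h_o·b_o³ − h_i·b_i³)/12 with b_o = 68.8, b_i = 51.50 mm (shorter outer/inner sides).
I_min = (95.7×68.8³ − 78.40×51.50³)/12 = 1.705×10^6 mm⁴
I = 1.705×10^6 mm⁴ = 1.705×10^-6 m⁴
Effective length L_e = K·L = 2 × 0.594 = 1.188 m
P_cr = π²EI / L_e² = π² × 106×10⁹ × 1.705×10^-6 / 1.188² = 1.264×10^6 N

P_cr ≈ 1260 kN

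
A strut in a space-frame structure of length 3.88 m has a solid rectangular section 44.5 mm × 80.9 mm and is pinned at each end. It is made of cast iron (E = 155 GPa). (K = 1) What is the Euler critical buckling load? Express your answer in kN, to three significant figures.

Buckling occurs about the weak axis: I_min = h·b³/12 with b = 44.5 mm (the shorter side).
I_min = 80.9×44.5³/12 = 5.941×10^5 mm⁴
I = 5.941×10^5 mm⁴ = 5.941×10^-7 m⁴
Effective length L_e = K·L = 1 × 3.88 = 3.880 m
P_cr = π²EI / L_e² = π² × 155×10⁹ × 5.941×10^-7 / 3.880² = 6.037×10^4 N

P_cr ≈ 60.4 kN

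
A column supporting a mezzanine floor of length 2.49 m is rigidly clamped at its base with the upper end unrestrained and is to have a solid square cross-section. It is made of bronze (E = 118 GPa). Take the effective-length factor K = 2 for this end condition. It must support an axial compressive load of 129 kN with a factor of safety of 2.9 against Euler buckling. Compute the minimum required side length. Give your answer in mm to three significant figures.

a ≈ 98.9 mm

Required P_cr = n·P = 2.9 × 129 = 374.1 kN
L_e = K·L = 2 × 2.49 = 4.980 m
Required I = P_cr·L_e²/(π²E) = 3.741×10^5 × 4.980² / (π² × 1.18×10^11) = 7.966×10^-6 m⁴
I_req = 7.966×10^6 mm⁴
Solid square: I = a⁴/12  ⇒  a = (12I)^(1/4) = (12×7.966×10^6)^(1/4) = 98.9 mm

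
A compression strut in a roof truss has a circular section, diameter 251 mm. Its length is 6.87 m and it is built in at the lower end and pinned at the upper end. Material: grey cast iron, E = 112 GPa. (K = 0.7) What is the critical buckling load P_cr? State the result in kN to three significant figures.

P_cr ≈ 9310 kN

I = πd⁴/64 = π×251⁴/64 = 1.948×10^8 mm⁴
I = 1.948×10^8 mm⁴ = 1.948×10^-4 m⁴
Effective length L_e = K·L = 0.7 × 6.87 = 4.809 m
P_cr = π²EI / L_e² = π² × 112×10⁹ × 1.948×10^-4 / 4.809² = 9.313×10^6 N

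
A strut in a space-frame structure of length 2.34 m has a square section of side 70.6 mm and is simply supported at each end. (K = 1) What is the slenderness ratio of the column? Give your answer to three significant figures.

For a square r = a/√12 = 70.6/√12 = 20.38 mm
L_e = K·L = 1 × 2.34 m = 2.340 m = 2340.0 mm
λ = L_e / r_min = 2340.0 / 20.38 = 115

λ ≈ 115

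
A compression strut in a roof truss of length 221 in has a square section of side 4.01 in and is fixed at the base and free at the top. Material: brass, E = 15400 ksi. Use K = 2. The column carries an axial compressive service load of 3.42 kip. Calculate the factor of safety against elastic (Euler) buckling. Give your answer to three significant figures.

n ≈ 4.90

I = a⁴/12 = 4.01⁴/12 = 21.55 in⁴
Effective length L_e = K·L = 2 × 221 = 442.0 in
P_cr = π²EI / L_e² = π² × 15400×10³ × 21.55 / 442.0² = 1.676×10^4 lb
Factor of safety n = P_cr / P = 16.764 / 3.42 = 4.90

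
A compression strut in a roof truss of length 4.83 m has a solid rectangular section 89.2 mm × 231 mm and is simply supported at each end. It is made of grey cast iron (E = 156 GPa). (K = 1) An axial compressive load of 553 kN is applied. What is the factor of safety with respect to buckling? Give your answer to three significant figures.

n ≈ 1.63

Buckling occurs about the weak axis: I_min = h·b³/12 with b = 89.2 mm (the shorter side).
I_min = 231×89.2³/12 = 1.366×10^7 mm⁴
I = 1.366×10^7 mm⁴ = 1.366×10^-5 m⁴
Effective length L_e = K·L = 1 × 4.83 = 4.830 m
P_cr = π²EI / L_e² = π² × 156×10⁹ × 1.366×10^-5 / 4.830² = 9.017×10^5 N
Factor of safety n = P_cr / P = 901.69 / 553 = 1.63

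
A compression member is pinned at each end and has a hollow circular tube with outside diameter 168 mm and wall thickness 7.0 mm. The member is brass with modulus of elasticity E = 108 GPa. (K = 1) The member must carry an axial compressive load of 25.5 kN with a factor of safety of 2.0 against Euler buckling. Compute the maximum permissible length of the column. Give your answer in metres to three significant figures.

L_max ≈ 15.5 m

Inner diameter d_i = 168 − 2×7.0 = 154.0 mm
I = π(d_o⁴ − d_i⁴)/64 = π(168⁴ − 154.0⁴)/64 = 1.149×10^7 mm⁴
I = 1.149×10^-5 m⁴
Required critical load P_cr = n·P = 2.0 × 25.5 = 51.00 kN = 5.100×10^4 N
From P_cr = π²EI/(K·L)²:  L = (1/K)·√(π²EI/P_cr) = (1/1)·√(π²×1.08×10^11×1.149×10^-5/5.100×10^4)
L = 15.5 m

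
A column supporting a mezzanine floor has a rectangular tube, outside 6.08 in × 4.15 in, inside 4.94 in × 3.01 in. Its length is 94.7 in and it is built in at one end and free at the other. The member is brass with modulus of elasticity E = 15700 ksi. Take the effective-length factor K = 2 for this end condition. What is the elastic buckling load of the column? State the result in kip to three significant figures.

Weak-axis I_min = (h_o·b_o³ − h_i·b_i³)/12 with b_o = 4.15, b_i = 3.010 in (shorter outer/inner sides).
I_min = (6.08×4.15³ − 4.940×3.010³)/12 = 24.99 in⁴
Effective length L_e = K·L = 2 × 94.7 = 189.4 in
P_cr = π²EI / L_e² = π² × 15700×10³ × 24.99 / 189.4² = 1.079×10^5 lb

P_cr ≈ 108 kip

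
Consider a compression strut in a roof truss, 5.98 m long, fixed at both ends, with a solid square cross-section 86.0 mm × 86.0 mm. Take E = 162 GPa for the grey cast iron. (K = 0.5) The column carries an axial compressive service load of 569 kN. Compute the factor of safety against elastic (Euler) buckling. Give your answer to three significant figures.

n ≈ 1.43

I = a⁴/12 = 86.0⁴/12 = 4.558×10^6 mm⁴
I = 4.558×10^6 mm⁴ = 4.558×10^-6 m⁴
Effective length L_e = K·L = 0.5 × 5.98 = 2.990 m
P_cr = π²EI / L_e² = π² × 162×10⁹ × 4.558×10^-6 / 2.990² = 8.152×10^5 N
Factor of safety n = P_cr / P = 815.24 / 569 = 1.43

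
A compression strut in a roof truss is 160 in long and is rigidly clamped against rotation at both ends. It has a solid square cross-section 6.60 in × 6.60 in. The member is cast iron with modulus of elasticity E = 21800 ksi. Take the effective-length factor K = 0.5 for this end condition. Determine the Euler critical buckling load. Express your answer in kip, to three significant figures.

P_cr ≈ 5320 kip

I = a⁴/12 = 6.60⁴/12 = 158.1 in⁴
Effective length L_e = K·L = 0.5 × 160 = 80.00 in
P_cr = π²EI / L_e² = π² × 21800×10³ × 158.1 / 80.00² = 5.316×10^6 lb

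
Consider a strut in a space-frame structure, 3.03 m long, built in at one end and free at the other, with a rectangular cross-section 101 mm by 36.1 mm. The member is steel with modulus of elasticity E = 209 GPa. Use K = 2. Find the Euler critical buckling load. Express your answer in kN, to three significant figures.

P_cr ≈ 22.2 kN

Buckling occurs about the weak axis: I_min = h·b³/12 with b = 36.1 mm (the shorter side).
I_min = 101×36.1³/12 = 3.960×10^5 mm⁴
I = 3.960×10^5 mm⁴ = 3.960×10^-7 m⁴
Effective length L_e = K·L = 2 × 3.03 = 6.060 m
P_cr = π²EI / L_e² = π² × 209×10⁹ × 3.960×10^-7 / 6.060² = 2.224×10^4 N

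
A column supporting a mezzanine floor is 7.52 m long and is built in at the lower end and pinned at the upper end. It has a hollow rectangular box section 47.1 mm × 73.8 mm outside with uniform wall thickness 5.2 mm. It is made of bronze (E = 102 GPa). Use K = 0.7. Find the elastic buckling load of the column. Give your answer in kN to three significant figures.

Inner dimensions: h_i = 73.8 − 2×5.2 = 63.40 mm, b_i = 47.1 − 2×5.2 = 36.70 mm
Weak-axis I_min = (h_o·b_o³ − h_i·b_i³)/12 with b_o = 47.1, b_i = 36.70 mm (shorter outer/inner sides).
I_min = (73.8×47.1³ − 63.40×36.70³)/12 = 3.814×10^5 mm⁴
I = 3.814×10^5 mm⁴ = 3.814×10^-7 m⁴
Effective length L_e = K·L = 0.7 × 7.52 = 5.264 m
P_cr = π²EI / L_e² = π² × 102×10⁹ × 3.814×10^-7 / 5.264² = 1.386×10^4 N

P_cr ≈ 13.9 kN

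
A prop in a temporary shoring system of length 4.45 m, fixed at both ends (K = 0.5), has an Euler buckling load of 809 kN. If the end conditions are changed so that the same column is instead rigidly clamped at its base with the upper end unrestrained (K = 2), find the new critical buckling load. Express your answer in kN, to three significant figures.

P_cr ≈ 50.6 kN

P_cr ∝ 1/K², so P_cr,new = P_cr,old × (K_old/K_new)² = 809 × (0.5/2)²
= 809 × 0.06250 = 50.6 kN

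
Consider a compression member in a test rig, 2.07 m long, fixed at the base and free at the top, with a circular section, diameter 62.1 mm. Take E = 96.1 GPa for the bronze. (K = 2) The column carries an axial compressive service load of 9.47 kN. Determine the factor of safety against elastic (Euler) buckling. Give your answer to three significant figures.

I = πd⁴/64 = π×62.1⁴/64 = 7.300×10^5 mm⁴
I = 7.300×10^5 mm⁴ = 7.300×10^-7 m⁴
Effective length L_e = K·L = 2 × 2.07 = 4.140 m
P_cr = π²EI / L_e² = π² × 96.1×10⁹ × 7.300×10^-7 / 4.140² = 4.040×10^4 N
Factor of safety n = P_cr / P = 40.398 / 9.47 = 4.27

n ≈ 4.27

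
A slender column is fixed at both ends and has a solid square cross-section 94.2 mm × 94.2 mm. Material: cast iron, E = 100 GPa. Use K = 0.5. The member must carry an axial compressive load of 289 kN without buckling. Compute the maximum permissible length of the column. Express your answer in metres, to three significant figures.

I = a⁴/12 = 94.2⁴/12 = 6.562×10^6 mm⁴
I = 6.562×10^-6 m⁴
At the buckling limit P_cr = P = 2.890×10^5 N
From P_cr = π²EI/(K·L)²:  L = (1/K)·√(π²EI/P_cr) = (1/0.5)·√(π²×1.00×10^11×6.562×10^-6/2.890×10^5)
L = 9.47 m

L_max ≈ 9.47 m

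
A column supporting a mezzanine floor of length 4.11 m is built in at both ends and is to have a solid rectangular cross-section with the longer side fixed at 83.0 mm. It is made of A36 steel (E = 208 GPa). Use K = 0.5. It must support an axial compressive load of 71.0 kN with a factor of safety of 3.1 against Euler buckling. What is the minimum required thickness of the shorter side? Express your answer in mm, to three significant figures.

b ≈ 40.3 mm

Required P_cr = n·P = 3.1 × 71.0 = 220.1 kN
L_e = K·L = 0.5 × 4.11 = 2.055 m
Required I = P_cr·L_e²/(π²E) = 2.201×10^5 × 2.055² / (π² × 2.08×10^11) = 4.528×10^-7 m⁴
I_req = 4.528×10^5 mm⁴
Rectangle, weak axis: I_min = h·b³/12 with h = 83.0 mm fixed  ⇒  b = (12I/h)^(1/3) = 40.3 mm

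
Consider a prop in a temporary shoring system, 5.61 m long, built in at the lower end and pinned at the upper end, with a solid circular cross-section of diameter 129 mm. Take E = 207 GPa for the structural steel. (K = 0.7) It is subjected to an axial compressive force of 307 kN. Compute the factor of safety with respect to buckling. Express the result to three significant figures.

n ≈ 5.87

I = πd⁴/64 = π×129⁴/64 = 1.359×10^7 mm⁴
I = 1.359×10^7 mm⁴ = 1.359×10^-5 m⁴
Effective length L_e = K·L = 0.7 × 5.61 = 3.927 m
P_cr = π²EI / L_e² = π² × 207×10⁹ × 1.359×10^-5 / 3.927² = 1.801×10^6 N
Factor of safety n = P_cr / P = 1800.8 / 307 = 5.87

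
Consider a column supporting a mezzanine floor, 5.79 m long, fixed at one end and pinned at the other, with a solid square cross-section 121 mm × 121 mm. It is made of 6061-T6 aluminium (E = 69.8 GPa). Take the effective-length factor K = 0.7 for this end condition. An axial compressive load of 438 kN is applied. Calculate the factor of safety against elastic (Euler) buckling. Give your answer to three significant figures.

I = a⁴/12 = 121⁴/12 = 1.786×10^7 mm⁴
I = 1.786×10^7 mm⁴ = 1.786×10^-5 m⁴
Effective length L_e = K·L = 0.7 × 5.79 = 4.053 m
P_cr = π²EI / L_e² = π² × 69.8×10⁹ × 1.786×10^-5 / 4.053² = 7.491×10^5 N
Factor of safety n = P_cr / P = 749.14 / 438 = 1.71

n ≈ 1.71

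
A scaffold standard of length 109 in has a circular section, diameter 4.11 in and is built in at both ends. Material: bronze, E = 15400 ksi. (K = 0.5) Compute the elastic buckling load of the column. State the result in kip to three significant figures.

I = πd⁴/64 = π×4.11⁴/64 = 14.01 in⁴
Effective length L_e = K·L = 0.5 × 109 = 54.50 in
P_cr = π²EI / L_e² = π² × 15400×10³ × 14.01 / 54.50² = 7.167×10^5 lb

P_cr ≈ 717 kip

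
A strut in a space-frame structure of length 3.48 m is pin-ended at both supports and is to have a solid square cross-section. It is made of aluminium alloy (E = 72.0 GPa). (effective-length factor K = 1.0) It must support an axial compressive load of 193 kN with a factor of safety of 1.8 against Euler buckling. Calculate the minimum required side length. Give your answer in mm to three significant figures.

a ≈ 91.8 mm

Required P_cr = n·P = 1.8 × 193 = 347.4 kN
L_e = K·L = 1 × 3.48 = 3.480 m
Required I = P_cr·L_e²/(π²E) = 3.474×10^5 × 3.480² / (π² × 7.20×10^10) = 5.920×10^-6 m⁴
I_req = 5.920×10^6 mm⁴
Solid square: I = a⁴/12  ⇒  a = (12I)^(1/4) = (12×5.920×10^6)^(1/4) = 91.8 mm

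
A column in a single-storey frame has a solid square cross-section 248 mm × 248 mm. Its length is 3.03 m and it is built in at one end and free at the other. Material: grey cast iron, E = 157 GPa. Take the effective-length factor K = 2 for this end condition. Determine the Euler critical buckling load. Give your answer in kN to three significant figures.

I = a⁴/12 = 248⁴/12 = 3.152×10^8 mm⁴
I = 3.152×10^8 mm⁴ = 3.152×10^-4 m⁴
Effective length L_e = K·L = 2 × 3.03 = 6.060 m
P_cr = π²EI / L_e² = π² × 157×10⁹ × 3.152×10^-4 / 6.060² = 1.330×10^7 N

P_cr ≈ 13300 kN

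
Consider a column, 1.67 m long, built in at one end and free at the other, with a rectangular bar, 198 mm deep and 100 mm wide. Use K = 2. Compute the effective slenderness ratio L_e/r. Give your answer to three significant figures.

λ ≈ 116

For a rectangle r_min = b/√12 = 100/√12 = 28.87 mm
L_e = K·L = 2 × 1.67 m = 3.340 m = 3340.0 mm
λ = L_e / r_min = 3340.0 / 28.87 = 116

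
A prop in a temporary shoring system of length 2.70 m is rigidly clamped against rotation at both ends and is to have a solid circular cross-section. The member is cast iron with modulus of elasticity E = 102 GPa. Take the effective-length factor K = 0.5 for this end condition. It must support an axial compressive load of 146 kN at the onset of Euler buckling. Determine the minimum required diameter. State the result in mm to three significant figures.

d ≈ 48.2 mm

L_e = K·L = 0.5 × 2.70 = 1.350 m
Required I = P_cr·L_e²/(π²E) = 1.460×10^5 × 1.350² / (π² × 1.02×10^11) = 2.643×10^-7 m⁴
I_req = 2.643×10^5 mm⁴
Solid circle: I = πd⁴/64  ⇒  d = (64I/π)^(1/4) = (64×2.643×10^5/π)^(1/4) = 48.2 mm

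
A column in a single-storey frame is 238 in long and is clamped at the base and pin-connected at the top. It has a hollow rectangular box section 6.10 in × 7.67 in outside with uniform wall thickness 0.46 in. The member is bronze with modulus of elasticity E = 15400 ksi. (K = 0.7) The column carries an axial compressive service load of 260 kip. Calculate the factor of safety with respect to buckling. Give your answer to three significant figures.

Inner dimensions: h_i = 7.67 − 2×0.46 = 6.750 in, b_i = 6.10 − 2×0.46 = 5.180 in
Weak-axis I_min = (h_o·b_o³ − h_i·b_i³)/12 with b_o = 6.10, b_i = 5.180 in (shorter outer/inner sides).
I_min = (7.67×6.10³ − 6.750×5.180³)/12 = 66.90 in⁴
Effective length L_e = K·L = 0.7 × 238 = 166.6 in
P_cr = π²EI / L_e² = π² × 15400×10³ × 66.90 / 166.6² = 3.663×10^5 lb
Factor of safety n = P_cr / P = 366.33 / 260 = 1.41

n ≈ 1.41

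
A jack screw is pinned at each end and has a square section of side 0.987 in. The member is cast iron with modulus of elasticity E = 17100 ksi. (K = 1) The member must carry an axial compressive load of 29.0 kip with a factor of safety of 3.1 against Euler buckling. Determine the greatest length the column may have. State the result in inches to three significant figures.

L_max ≈ 12.2 in

I = a⁴/12 = 0.987⁴/12 = 7.908×10^-2 in⁴
Required critical load P_cr = n·P = 3.1 × 29.0 = 89.90 kip = 8.990×10^4 lb
From P_cr = π²EI/(K·L)²:  L = (1/K)·√(π²EI/P_cr) = (1/1)·√(π²×1.71×10^7×7.908×10^-2/8.990×10^4)
L = 12.2 in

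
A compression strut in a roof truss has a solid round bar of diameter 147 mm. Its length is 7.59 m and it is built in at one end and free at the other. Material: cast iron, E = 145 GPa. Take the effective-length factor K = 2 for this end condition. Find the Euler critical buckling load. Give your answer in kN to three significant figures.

I = πd⁴/64 = π×147⁴/64 = 2.292×10^7 mm⁴
I = 2.292×10^7 mm⁴ = 2.292×10^-5 m⁴
Effective length L_e = K·L = 2 × 7.59 = 15.18 m
P_cr = π²EI / L_e² = π² × 145×10⁹ × 2.292×10^-5 / 15.18² = 1.424×10^5 N

P_cr ≈ 142 kN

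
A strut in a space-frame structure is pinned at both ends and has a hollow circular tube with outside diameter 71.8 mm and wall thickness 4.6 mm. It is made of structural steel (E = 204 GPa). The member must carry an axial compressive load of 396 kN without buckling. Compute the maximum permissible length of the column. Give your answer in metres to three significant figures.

L_max ≈ 1.67 m

Inner diameter d_i = 71.8 − 2×4.6 = 62.60 mm
I = π(d_o⁴ − d_i⁴)/64 = π(71.8⁴ − 62.60⁴)/64 = 5.508×10^5 mm⁴
I = 5.508×10^-7 m⁴
At the buckling limit P_cr = P = 3.960×10^5 N
From P_cr = π²EI/(K·L)²:  L = (1/K)·√(π²EI/P_cr) = (1/1)·√(π²×2.04×10^11×5.508×10^-7/3.960×10^5)
L = 1.67 m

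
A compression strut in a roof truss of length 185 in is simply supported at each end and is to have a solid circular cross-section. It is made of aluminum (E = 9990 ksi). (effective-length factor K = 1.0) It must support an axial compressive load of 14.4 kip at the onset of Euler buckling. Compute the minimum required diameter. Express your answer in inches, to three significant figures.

L_e = K·L = 1 × 185 = 185.0 in
Required I = P_cr·L_e²/(π²E) = 1.440×10^4 × 185.0² / (π² × 9.99×10^6) = 4.999 in⁴
Solid circle: I = πd⁴/64  ⇒  d = (64I/π)^(1/4) = (64×4.999/π)^(1/4) = 3.18 in

d ≈ 3.18 in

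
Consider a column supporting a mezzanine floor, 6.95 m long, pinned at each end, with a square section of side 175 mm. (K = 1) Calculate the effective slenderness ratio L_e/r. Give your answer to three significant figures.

λ ≈ 138

I = a⁴/12 = 175⁴/12 = 7.816×10^7 mm⁴
A = 3.062×10^4 mm²;  r_min = √(I/A) = √(7.816×10^7/3.062×10^4) = 50.52 mm
L_e = K·L = 1 × 6.95 m = 6.950 m = 6950.0 mm
λ = L_e / r_min = 6950.0 / 50.52 = 138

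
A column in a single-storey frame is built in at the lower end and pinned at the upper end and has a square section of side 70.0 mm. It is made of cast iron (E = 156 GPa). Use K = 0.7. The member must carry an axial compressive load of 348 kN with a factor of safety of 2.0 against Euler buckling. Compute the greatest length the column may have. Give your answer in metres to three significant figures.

L_max ≈ 3.01 m

I = a⁴/12 = 70.0⁴/12 = 2.001×10^6 mm⁴
I = 2.001×10^-6 m⁴
Required critical load P_cr = n·P = 2.0 × 348 = 696.0 kN = 6.960×10^5 N
From P_cr = π²EI/(K·L)²:  L = (1/K)·√(π²EI/P_cr) = (1/0.7)·√(π²×1.56×10^11×2.001×10^-6/6.960×10^5)
L = 3.01 m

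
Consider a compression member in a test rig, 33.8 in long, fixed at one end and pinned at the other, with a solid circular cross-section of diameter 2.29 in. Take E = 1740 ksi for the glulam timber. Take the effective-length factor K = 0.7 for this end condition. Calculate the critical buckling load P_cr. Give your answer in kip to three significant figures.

P_cr ≈ 41.4 kip

I = πd⁴/64 = π×2.29⁴/64 = 1.350 in⁴
Effective length L_e = K·L = 0.7 × 33.8 = 23.66 in
P_cr = π²EI / L_e² = π² × 1740×10³ × 1.350 / 23.66² = 4.141×10^4 lb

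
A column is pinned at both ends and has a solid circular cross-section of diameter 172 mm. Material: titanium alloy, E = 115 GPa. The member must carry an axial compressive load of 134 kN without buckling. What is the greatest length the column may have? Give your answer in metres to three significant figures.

L_max ≈ 19.1 m

I = πd⁴/64 = π×172⁴/64 = 4.296×10^7 mm⁴
I = 4.296×10^-5 m⁴
At the buckling limit P_cr = P = 1.340×10^5 N
From P_cr = π²EI/(K·L)²:  L = (1/K)·√(π²EI/P_cr) = (1/1)·√(π²×1.15×10^11×4.296×10^-5/1.340×10^5)
L = 19.1 m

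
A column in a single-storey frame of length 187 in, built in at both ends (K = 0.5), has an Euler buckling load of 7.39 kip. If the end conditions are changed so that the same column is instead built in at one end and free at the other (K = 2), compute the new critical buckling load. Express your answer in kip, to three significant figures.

P_cr ≈ 0.462 kip

P_cr ∝ 1/K², so P_cr,new = P_cr,old × (K_old/K_new)² = 7.39 × (0.5/2)²
= 7.39 × 0.06250 = 0.462 kip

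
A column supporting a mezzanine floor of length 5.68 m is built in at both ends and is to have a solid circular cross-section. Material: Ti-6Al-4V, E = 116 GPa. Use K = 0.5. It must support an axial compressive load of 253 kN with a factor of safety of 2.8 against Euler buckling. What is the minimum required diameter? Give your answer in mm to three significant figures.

Required P_cr = n·P = 2.8 × 253 = 708.4 kN
L_e = K·L = 0.5 × 5.68 = 2.840 m
Required I = P_cr·L_e²/(π²E) = 7.084×10^5 × 2.840² / (π² × 1.16×10^11) = 4.991×10^-6 m⁴
I_req = 4.991×10^6 mm⁴
Solid circle: I = πd⁴/64  ⇒  d = (64I/π)^(1/4) = (64×4.991×10^6/π)^(1/4) = 100 mm

d ≈ 100 mm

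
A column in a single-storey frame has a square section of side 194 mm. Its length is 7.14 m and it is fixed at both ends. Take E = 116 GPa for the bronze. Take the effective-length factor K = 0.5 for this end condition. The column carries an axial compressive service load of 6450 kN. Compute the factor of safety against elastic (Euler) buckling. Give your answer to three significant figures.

n ≈ 1.64

I = a⁴/12 = 194⁴/12 = 1.180×10^8 mm⁴
I = 1.180×10^8 mm⁴ = 1.180×10^-4 m⁴
Effective length L_e = K·L = 0.5 × 7.14 = 3.570 m
P_cr = π²EI / L_e² = π² × 116×10⁹ × 1.180×10^-4 / 3.570² = 1.060×10^7 N
Factor of safety n = P_cr / P = 10603 / 6450 = 1.64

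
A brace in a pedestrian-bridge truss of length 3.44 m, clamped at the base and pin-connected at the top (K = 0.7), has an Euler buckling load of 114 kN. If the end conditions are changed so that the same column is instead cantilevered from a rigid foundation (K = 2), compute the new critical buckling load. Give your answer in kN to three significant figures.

P_cr ∝ 1/K², so P_cr,new = P_cr,old × (K_old/K_new)² = 114 × (0.7/2)²
= 114 × 0.1225 = 14.0 kN

P_cr ≈ 14.0 kN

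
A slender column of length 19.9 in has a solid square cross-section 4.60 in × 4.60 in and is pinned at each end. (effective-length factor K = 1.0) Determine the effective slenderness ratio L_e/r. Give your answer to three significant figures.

For a square r = a/√12 = 4.60/√12 = 1.328 in
L_e = K·L = 1 × 19.9 = 19.90 in
λ = L_e / r_min = 19.900 / 1.328 = 15.0

λ ≈ 15.0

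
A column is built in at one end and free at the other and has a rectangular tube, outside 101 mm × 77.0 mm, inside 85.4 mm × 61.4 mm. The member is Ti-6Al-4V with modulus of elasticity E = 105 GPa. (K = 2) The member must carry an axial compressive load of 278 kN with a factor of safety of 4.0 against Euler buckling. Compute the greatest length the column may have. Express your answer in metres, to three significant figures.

L_max ≈ 0.715 m

Weak-axis I_min = (h_o·b_o³ − h_i·b_i³)/12 with b_o = 77.0, b_i = 61.40 mm (shorter outer/inner sides).
I_min = (101×77.0³ − 85.40×61.40³)/12 = 2.195×10^6 mm⁴
I = 2.195×10^-6 m⁴
Required critical load P_cr = n·P = 4.0 × 278 = 1112 kN = 1.112×10^6 N
From P_cr = π²EI/(K·L)²:  L = (1/K)·√(π²EI/P_cr) = (1/2)·√(π²×1.05×10^11×2.195×10^-6/1.112×10^6)
L = 0.715 m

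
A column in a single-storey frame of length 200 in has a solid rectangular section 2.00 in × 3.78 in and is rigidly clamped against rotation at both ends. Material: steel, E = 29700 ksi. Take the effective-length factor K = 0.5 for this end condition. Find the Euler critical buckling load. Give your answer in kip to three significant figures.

Buckling occurs about the weak axis: I_min = h·b³/12 with b = 2.00 in (the shorter side).
I_min = 3.78×2.00³/12 = 2.520 in⁴
Effective length L_e = K·L = 0.5 × 200 = 100.0 in
P_cr = π²EI / L_e² = π² × 29700×10³ × 2.520 / 100.0² = 7.387×10^4 lb

P_cr ≈ 73.9 kip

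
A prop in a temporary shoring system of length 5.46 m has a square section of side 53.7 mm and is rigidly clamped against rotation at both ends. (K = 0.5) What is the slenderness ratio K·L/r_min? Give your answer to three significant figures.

For a square r = a/√12 = 53.7/√12 = 15.50 mm
L_e = K·L = 0.5 × 5.46 m = 2.730 m = 2730.0 mm
λ = L_e / r_min = 2730.0 / 15.50 = 176

λ ≈ 176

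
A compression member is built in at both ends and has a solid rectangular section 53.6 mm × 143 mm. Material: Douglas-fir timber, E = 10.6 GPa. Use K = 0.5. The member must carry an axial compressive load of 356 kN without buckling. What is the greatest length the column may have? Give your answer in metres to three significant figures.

L_max ≈ 1.47 m

Buckling occurs about the weak axis: I_min = h·b³/12 with b = 53.6 mm (the shorter side).
I_min = 143×53.6³/12 = 1.835×10^6 mm⁴
I = 1.835×10^-6 m⁴
At the buckling limit P_cr = P = 3.560×10^5 N
From P_cr = π²EI/(K·L)²:  L = (1/K)·√(π²EI/P_cr) = (1/0.5)·√(π²×1.06×10^10×1.835×10^-6/3.560×10^5)
L = 1.47 m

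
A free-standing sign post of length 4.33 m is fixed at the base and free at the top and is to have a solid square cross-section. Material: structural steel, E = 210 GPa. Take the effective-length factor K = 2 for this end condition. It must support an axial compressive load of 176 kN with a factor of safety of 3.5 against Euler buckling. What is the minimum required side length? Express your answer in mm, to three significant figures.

Required P_cr = n·P = 3.5 × 176 = 616.0 kN
L_e = K·L = 2 × 4.33 = 8.660 m
Required I = P_cr·L_e²/(π²E) = 6.160×10^5 × 8.660² / (π² × 2.10×10^11) = 2.229×10^-5 m⁴
I_req = 2.229×10^7 mm⁴
Solid square: I = a⁴/12  ⇒  a = (12I)^(1/4) = (12×2.229×10^7)^(1/4) = 128 mm

a ≈ 128 mm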